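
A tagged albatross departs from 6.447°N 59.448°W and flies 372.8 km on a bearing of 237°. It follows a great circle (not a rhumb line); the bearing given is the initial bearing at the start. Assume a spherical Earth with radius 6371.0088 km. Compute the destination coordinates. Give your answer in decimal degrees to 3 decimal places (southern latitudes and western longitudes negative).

latitude 4.614°, longitude -62.268°

δ = 372.8/6371.0088 = 0.058515 rad (3.3527°).
With φ₁ = 6.447° = 0.112521 rad and θ = 237° = 4.136430 rad:
sin φ₂ = sin φ₁ cos δ + cos φ₁ sin δ cos θ = (0.112284)(0.998288) + (0.993676)(0.058482)(-0.544639) = 0.080442
φ₂ = asin(0.080442) = 0.080529 rad = 4.614°.
Then Δλ = atan2(-0.048737, 0.989256) = -0.049226 rad, from sin θ sin δ cos φ₁ over cos δ − sin φ₁ sin φ₂.
Hence λ₂ = -59.448° + -2.820° = -62.268°.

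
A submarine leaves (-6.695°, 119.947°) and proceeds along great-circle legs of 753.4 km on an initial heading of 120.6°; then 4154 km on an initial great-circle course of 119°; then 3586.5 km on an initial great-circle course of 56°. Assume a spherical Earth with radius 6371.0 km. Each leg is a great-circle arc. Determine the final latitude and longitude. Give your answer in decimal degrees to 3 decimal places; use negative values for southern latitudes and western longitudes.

latitude -5.352°, longitude -171.767°

Apply the spherical direct solution leg by leg, carrying full precision between legs.
Leg 1: from (-6.695°, 119.947°), δ = 753.4/6371 = 0.118255 rad, θ = 120.6° → φ = -10.103°, λ = 125.868°.
Leg 2: from (-10.103°, 125.868°), δ = 4154/6371 = 0.652017 rad, θ = 119° → φ = -25.407°, λ = 161.850°.
Leg 3: from (-25.407°, 161.850°), δ = 3586.5/6371 = 0.562941 rad, θ = 56° → φ = -5.352°, λ = -171.767°.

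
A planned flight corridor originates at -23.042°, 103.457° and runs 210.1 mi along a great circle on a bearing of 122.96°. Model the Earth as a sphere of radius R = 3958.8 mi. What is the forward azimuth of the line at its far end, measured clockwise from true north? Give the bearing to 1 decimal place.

δ = 210.1/3958.8 = 0.053072 rad (3.0408°).
Start latitude φ₁ = -0.402159 rad; initial bearing θ = 2.146057 rad.
Applying the spherical law of cosines for sides, sin φ₂ = sin φ₁ cos δ + cos φ₁ sin δ cos θ = -0.417412, so φ₂ = -24.671°.
Then Δλ = atan2(0.040958, 0.835214) = 0.049000 rad, from sin θ sin δ cos φ₁ over cos δ − sin φ₁ sin φ₂.
λ₂ = λ₁ + Δλ = 106.264°.
The forward bearing on arrival equals the back-azimuth from the destination plus 180°.
Back-azimuth from P₂ (-24.7°, 106.3°) to P₁ (-23.0°, 103.5°), with Δλ' = λ₁ − λ₂ = -2.8°: atan2( sin Δλ' cos φ₁ , cos φ₂ sin φ₁ − sin φ₂ cos φ₁ cos Δλ' ) = 301.8°.
Final bearing = (301.8° + 180°) mod 360° = 121.8°.

final bearing 121.8°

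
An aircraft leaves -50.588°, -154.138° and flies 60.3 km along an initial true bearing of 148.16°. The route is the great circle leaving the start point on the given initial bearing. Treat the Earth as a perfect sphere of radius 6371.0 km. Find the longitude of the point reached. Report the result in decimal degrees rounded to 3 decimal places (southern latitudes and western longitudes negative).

longitude -153.683°

The arc subtends δ = 60.3/6371 = 0.009465 rad at the centre.
Start latitude φ₁ = -0.882927 rad; initial bearing θ = 2.585880 rad.
Destination latitude: φ₂ = arcsin( sin φ₁ cos δ + cos φ₁ sin δ cos θ ) = arcsin(-0.777671) = -51.048°.
For the longitude increment, Δλ = atan2( sin θ sin δ cos φ₁, cos δ − sin φ₁ sin φ₂ ) = atan2(0.003170, 0.399126) = 0.455°.
λ₂ = -154.138° + 0.455° = -153.683°.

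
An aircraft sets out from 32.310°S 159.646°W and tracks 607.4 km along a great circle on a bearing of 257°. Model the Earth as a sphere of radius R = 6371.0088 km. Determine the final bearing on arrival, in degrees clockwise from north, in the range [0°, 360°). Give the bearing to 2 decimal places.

final bearing 260.46°

Angular distance δ = d/R = 607.4 / 6371.0088 = 0.095338 rad.
Start latitude φ₁ = -0.563916 rad; initial bearing θ = 4.485496 rad.
Destination latitude: φ₂ = arcsin( sin φ₁ cos δ + cos φ₁ sin δ cos θ ) = arcsin(-0.550171) = -33.379°.
Then Δλ = atan2(-0.078393, 0.701392) = -0.111305 rad, from sin θ sin δ cos φ₁ over cos δ − sin φ₁ sin φ₂.
Hence λ₂ = -159.646° + -6.377° = -166.023°.
The forward bearing on arrival equals the back-azimuth from the destination plus 180°.
Back-azimuth from P₂ (-33.38°, -166.02°) to P₁ (-32.31°, -159.65°), with Δλ' = λ₁ − λ₂ = 6.38°: atan2( sin Δλ' cos φ₁ , cos φ₂ sin φ₁ − sin φ₂ cos φ₁ cos Δλ' ) = 80.46°.
Final bearing = (80.46° + 180°) mod 360° = 260.46°.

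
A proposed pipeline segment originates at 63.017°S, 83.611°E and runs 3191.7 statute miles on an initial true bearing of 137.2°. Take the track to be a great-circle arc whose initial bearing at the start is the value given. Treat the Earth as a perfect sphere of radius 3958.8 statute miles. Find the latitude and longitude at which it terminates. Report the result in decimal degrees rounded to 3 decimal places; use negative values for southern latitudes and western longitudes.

latitude -58.995°, longitude -168.550°

The arc subtends δ = 3191.7/3958.8 = 0.806229 rad at the centre.
Converting: φ₁ = -1.099854 rad, θ = 2.394592 rad.
sin φ₂ = sin φ₁ cos δ + cos φ₁ sin δ cos θ = (-0.891141)(0.692225) + (0.453726)(0.721682)(-0.733730) = -0.857127
φ₂ = asin(-0.857127) = -1.029666 rad = -58.995°.
Δλ = atan2( sin θ sin δ cos φ₁ , cos δ − sin φ₁ sin φ₂ ) = atan2(0.222480, -0.071596) = 1.882140 rad = 107.839°.
λ₂ = 83.611° + 107.839° = 191.450°, normalized to (−180°, 180°] → -168.550°.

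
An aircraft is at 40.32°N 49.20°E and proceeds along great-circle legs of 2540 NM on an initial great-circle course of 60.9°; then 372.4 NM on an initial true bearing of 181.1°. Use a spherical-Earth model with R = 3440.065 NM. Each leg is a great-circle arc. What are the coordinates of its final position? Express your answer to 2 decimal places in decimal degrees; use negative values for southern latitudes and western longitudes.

latitude 40.53°, longitude 108.14°

Apply the spherical direct solution leg by leg, carrying full precision between legs.
Leg 1: from (40.32°, 49.20°), δ = 2540/3440.065 = 0.738358 rad, θ = 60.9° → φ = 46.73°, λ = 108.29°.
Leg 2: from (46.73°, 108.29°), δ = 372.4/3440.065 = 0.108254 rad, θ = 181.1° → φ = 40.53°, λ = 108.14°.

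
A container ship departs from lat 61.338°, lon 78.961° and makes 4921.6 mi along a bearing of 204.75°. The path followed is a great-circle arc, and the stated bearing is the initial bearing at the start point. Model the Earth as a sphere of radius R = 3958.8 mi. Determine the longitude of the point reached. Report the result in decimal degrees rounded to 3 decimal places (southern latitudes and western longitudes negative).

δ = 4921.6/3958.8 = 1.243205 rad (71.2304°).
Start latitude φ₁ = 1.070550 rad; initial bearing θ = 3.573562 rad.
sin φ₂ = sin φ₁ cos δ + cos φ₁ sin δ cos θ = (0.877464)(0.321763) + (0.479642)(0.946820)(-0.908143) = -0.130083
φ₂ = asin(-0.130083) = -0.130453 rad = -7.474°.
Then Δλ = atan2(-0.190128, 0.435907) = -0.411290 rad, from sin θ sin δ cos φ₁ over cos δ − sin φ₁ sin φ₂.
Hence λ₂ = 78.961° + -23.565° = 55.396°.

longitude 55.396°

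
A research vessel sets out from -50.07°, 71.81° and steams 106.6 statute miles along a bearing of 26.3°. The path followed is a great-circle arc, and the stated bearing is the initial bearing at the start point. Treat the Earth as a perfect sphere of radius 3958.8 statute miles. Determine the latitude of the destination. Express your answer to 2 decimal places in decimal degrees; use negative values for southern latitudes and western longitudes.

latitude -48.68°

δ = 106.6/3958.8 = 0.026927 rad (1.5428°).
Start latitude φ₁ = -0.873886 rad; initial bearing θ = 0.459022 rad.
Applying the spherical law of cosines for sides, sin φ₂ = sin φ₁ cos δ + cos φ₁ sin δ cos θ = -0.751059, so φ₂ = -48.68°.
Then Δλ = atan2(0.007657, 0.423704) = 0.018069 rad, from sin θ sin δ cos φ₁ over cos δ − sin φ₁ sin φ₂.
λ₂ = 71.81° + 1.04° = 72.85°.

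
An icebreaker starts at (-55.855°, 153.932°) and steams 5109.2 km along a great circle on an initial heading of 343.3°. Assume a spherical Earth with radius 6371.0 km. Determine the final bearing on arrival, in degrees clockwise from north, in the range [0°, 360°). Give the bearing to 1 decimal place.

final bearing 350.5°

δ = 5109.2/6371 = 0.801946 rad (45.9481°).
Converting: φ₁ = -0.974854 rad, θ = 5.991715 rad.
sin φ₂ = sin φ₁ cos δ + cos φ₁ sin δ cos θ = (-0.827620)(0.695309) + (0.561289)(0.718711)(0.957822) = -0.189062
φ₂ = asin(-0.189062) = -0.190206 rad = -10.898°.
For the longitude increment, Δλ = atan2( sin θ sin δ cos φ₁, cos δ − sin φ₁ sin φ₂ ) = atan2(-0.115923, 0.538838) = -12.141°.
λ₂ = 153.932° + -12.141° = 141.791°.
The forward bearing on arrival equals the back-azimuth from the destination plus 180°.
Back-azimuth from P₂ (-10.9°, 141.8°) to P₁ (-55.9°, 153.9°), with Δλ' = λ₁ − λ₂ = 12.1°: atan2( sin Δλ' cos φ₁ , cos φ₂ sin φ₁ − sin φ₂ cos φ₁ cos Δλ' ) = 170.5°.
Final bearing = (170.5° + 180°) mod 360° = 350.5°.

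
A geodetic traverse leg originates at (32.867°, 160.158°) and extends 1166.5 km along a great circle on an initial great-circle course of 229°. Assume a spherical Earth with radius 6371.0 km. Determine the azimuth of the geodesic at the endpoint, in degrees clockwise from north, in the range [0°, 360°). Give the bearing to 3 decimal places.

Central angle δ = d/R = 0.183095 rad.
Converting: φ₁ = 0.573637 rad, θ = 3.996804 rad.
sin φ₂ = sin φ₁ cos δ + cos φ₁ sin δ cos θ = (0.542691)(0.983285) + (0.839933)(0.182074)(-0.656059) = 0.433289
φ₂ = asin(0.433289) = 0.448138 rad = 25.676°.
Δλ = atan2( sin θ sin δ cos φ₁ , cos δ − sin φ₁ sin φ₂ ) = atan2(-0.115418, 0.748143) = -0.153065 rad = -8.770°.
λ₂ = 160.158° + -8.770° = 151.388°.
The forward bearing on arrival equals the back-azimuth from the destination plus 180°.
Back-azimuth from P₂ (25.676°, 151.388°) to P₁ (32.867°, 160.158°), with Δλ' = λ₁ − λ₂ = 8.770°: atan2( sin Δλ' cos φ₁ , cos φ₂ sin φ₁ − sin φ₂ cos φ₁ cos Δλ' ) = 44.697°.
Final bearing = (44.697° + 180°) mod 360° = 224.697°.

final bearing 224.697°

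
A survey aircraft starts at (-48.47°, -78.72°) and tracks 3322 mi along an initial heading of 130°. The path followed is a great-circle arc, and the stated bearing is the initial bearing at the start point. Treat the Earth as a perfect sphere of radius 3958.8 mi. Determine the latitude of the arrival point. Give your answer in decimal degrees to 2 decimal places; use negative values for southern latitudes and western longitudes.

Central angle δ = d/R = 0.839143 rad.
With φ₁ = -48.47° = -0.845961 rad and θ = 130° = 2.268928 rad:
Destination latitude: φ₂ = arcsin( sin φ₁ cos δ + cos φ₁ sin δ cos θ ) = arcsin(-0.817251) = -54.81°.
For the longitude increment, Δλ = atan2( sin θ sin δ cos φ₁, cos δ − sin φ₁ sin φ₂ ) = atan2(0.377911, 0.056299) = 81.53°.
Hence λ₂ = -78.72° + 81.53° = 2.81°.

latitude -54.81°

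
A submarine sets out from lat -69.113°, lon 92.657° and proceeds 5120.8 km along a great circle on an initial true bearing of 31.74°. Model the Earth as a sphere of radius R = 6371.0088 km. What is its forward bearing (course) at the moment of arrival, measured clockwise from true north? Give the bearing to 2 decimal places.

final bearing 11.99°

The arc subtends δ = 5120.8/6371.0088 = 0.803766 rad at the centre.
With φ₁ = -69.113° = -1.206249 rad and θ = 31.74° = 0.553968 rad:
sin φ₂ = sin φ₁ cos δ + cos φ₁ sin δ cos θ = (-0.934285)(0.694000) + (0.356526)(0.719975)(0.850444) = -0.430094
φ₂ = asin(-0.430094) = -0.444597 rad = -25.474°.
Then Δλ = atan2(0.135036, 0.292170) = 0.432938 rad, from sin θ sin δ cos φ₁ over cos δ − sin φ₁ sin φ₂.
λ₂ = λ₁ + Δλ = 117.463°.
The forward bearing on arrival equals the back-azimuth from the destination plus 180°.
Back-azimuth from P₂ (-25.47°, 117.46°) to P₁ (-69.11°, 92.66°), with Δλ' = λ₁ − λ₂ = -24.81°: atan2( sin Δλ' cos φ₁ , cos φ₂ sin φ₁ − sin φ₂ cos φ₁ cos Δλ' ) = 191.99°.
Final bearing = (191.99° + 180°) mod 360° = 11.99°.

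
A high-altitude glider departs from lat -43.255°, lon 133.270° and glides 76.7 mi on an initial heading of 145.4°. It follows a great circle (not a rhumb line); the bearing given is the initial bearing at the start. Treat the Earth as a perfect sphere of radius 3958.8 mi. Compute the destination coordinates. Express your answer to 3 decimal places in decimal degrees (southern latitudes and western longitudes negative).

latitude -44.165°, longitude 134.149°

Angular distance δ = d/R = 76.7 / 3958.8 = 0.019375 rad.
Converting: φ₁ = -0.754942 rad, θ = 2.537709 rad.
Destination latitude: φ₂ = arcsin( sin φ₁ cos δ + cos φ₁ sin δ cos θ ) = arcsin(-0.696732) = -44.165°.
Then Δλ = atan2(0.008012, 0.522379) = 0.015337 rad, from sin θ sin δ cos φ₁ over cos δ − sin φ₁ sin φ₂.
Hence λ₂ = 133.270° + 0.879° = 134.149°.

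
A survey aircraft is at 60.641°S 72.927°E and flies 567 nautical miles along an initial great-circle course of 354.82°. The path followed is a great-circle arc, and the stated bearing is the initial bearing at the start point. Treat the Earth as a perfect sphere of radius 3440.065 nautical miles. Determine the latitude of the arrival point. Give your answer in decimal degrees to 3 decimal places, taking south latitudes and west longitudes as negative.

latitude -51.227°

Angular distance δ = d/R = 567 / 3440.065 = 0.164822 rad.
Converting: φ₁ = -1.058385 rad, θ = 6.192777 rad.
sin φ₂ = sin φ₁ cos δ + cos φ₁ sin δ cos θ = (-0.871565)(0.986448) + (0.490280)(0.164077)(0.995916) = -0.779638
φ₂ = asin(-0.779638) = -0.894087 rad = -51.227°.
Δλ = atan2( sin θ sin δ cos φ₁ , cos δ − sin φ₁ sin φ₂ ) = atan2(-0.007263, 0.306943) = -0.023658 rad = -1.355°.
λ₂ = λ₁ + Δλ = 71.572°.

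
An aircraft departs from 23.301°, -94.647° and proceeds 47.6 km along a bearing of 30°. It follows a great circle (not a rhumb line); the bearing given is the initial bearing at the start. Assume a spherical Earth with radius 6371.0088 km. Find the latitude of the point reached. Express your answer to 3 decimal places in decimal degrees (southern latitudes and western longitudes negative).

δ = 47.6/6371.0088 = 0.007471 rad (0.4281°).
With φ₁ = 23.301° = 0.406679 rad and θ = 30° = 0.523599 rad:
Applying the spherical law of cosines for sides, sin φ₂ = sin φ₁ cos δ + cos φ₁ sin δ cos θ = 0.401493, so φ₂ = 23.672°.
Then Δλ = atan2(0.003431, 0.841157) = 0.004079 rad, from sin θ sin δ cos φ₁ over cos δ − sin φ₁ sin φ₂.
λ₂ = -94.647° + 0.234° = -94.413°.

latitude 23.672°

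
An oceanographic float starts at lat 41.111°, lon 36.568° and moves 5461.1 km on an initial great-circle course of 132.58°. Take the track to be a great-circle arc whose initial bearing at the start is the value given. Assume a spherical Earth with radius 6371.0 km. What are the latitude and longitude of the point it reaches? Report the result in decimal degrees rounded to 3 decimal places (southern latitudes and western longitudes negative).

δ = 5461.1/6371 = 0.857181 rad (49.1129°).
Start latitude φ₁ = 0.717522 rad; initial bearing θ = 2.313958 rad.
Applying the spherical law of cosines for sides, sin φ₂ = sin φ₁ cos δ + cos φ₁ sin δ cos θ = 0.044992, so φ₂ = 2.579°.
Δλ = atan2( sin θ sin δ cos φ₁ , cos δ − sin φ₁ sin φ₂ ) = atan2(0.419415, 0.624988) = 0.591049 rad = 33.865°.
λ₂ = λ₁ + Δλ = 70.433°.

latitude 2.579°, longitude 70.433°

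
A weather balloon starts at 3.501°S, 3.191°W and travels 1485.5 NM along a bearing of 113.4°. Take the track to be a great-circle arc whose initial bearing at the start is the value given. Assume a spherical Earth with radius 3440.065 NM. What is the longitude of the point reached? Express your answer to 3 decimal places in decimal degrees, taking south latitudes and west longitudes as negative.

longitude 20.005°

The arc subtends δ = 1485.5/3440.065 = 0.431823 rad at the centre.
With φ₁ = -3.501° = -0.061104 rad and θ = 113.4° = 1.979203 rad:
Applying the spherical law of cosines for sides, sin φ₂ = sin φ₁ cos δ + cos φ₁ sin δ cos θ = -0.221367, so φ₂ = -12.789°.
Then Δλ = atan2(0.383389, 0.894686) = 0.404846 rad, from sin θ sin δ cos φ₁ over cos δ − sin φ₁ sin φ₂.
λ₂ = -3.191° + 23.196° = 20.005°.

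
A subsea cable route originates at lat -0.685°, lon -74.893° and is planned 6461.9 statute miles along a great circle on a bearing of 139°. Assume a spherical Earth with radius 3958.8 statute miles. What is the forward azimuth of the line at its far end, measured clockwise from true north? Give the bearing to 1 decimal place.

final bearing 84.9°

Angular distance δ = d/R = 6461.9 / 3958.8 = 1.632288 rad.
With φ₁ = -0.685° = -0.011956 rad and θ = 139° = 2.426008 rad:
sin φ₂ = sin φ₁ cos δ + cos φ₁ sin δ cos θ = (-0.011955)(-0.061452) + (0.999929)(0.998110)(-0.754710) = -0.752495
φ₂ = asin(-0.752495) = -0.851842 rad = -48.807°.
For the longitude increment, Δλ = atan2( sin θ sin δ cos φ₁, cos δ − sin φ₁ sin φ₂ ) = atan2(0.654772, -0.070449) = 96.141°.
λ₂ = λ₁ + Δλ = 21.248°.
The forward bearing on arrival equals the back-azimuth from the destination plus 180°.
Back-azimuth from P₂ (-48.8°, 21.2°) to P₁ (-0.7°, -74.9°), with Δλ' = λ₁ − λ₂ = -96.1°: atan2( sin Δλ' cos φ₁ , cos φ₂ sin φ₁ − sin φ₂ cos φ₁ cos Δλ' ) = 264.9°.
Final bearing = (264.9° + 180°) mod 360° = 84.9°.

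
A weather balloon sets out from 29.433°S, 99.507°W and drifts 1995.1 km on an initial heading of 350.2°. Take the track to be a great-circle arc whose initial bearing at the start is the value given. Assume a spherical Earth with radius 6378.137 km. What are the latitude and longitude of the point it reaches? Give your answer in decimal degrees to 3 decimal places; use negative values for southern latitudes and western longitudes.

latitude -11.739°, longitude -102.574°

δ = 1995.1/6378.137 = 0.312803 rad (17.9223°).
Converting: φ₁ = -0.513703 rad, θ = 6.112143 rad.
Applying the spherical law of cosines for sides, sin φ₂ = sin φ₁ cos δ + cos φ₁ sin δ cos θ = -0.203462, so φ₂ = -11.739°.
Δλ = atan2( sin θ sin δ cos φ₁ , cos δ − sin φ₁ sin φ₂ ) = atan2(-0.045618, 0.851492) = -0.053523 rad = -3.067°.
Hence λ₂ = -99.507° + -3.067° = -102.574°.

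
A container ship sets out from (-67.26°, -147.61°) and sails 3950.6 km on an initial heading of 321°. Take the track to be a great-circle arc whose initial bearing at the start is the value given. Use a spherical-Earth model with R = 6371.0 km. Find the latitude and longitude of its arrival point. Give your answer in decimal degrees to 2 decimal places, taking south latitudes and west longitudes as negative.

Central angle δ = d/R = 0.620091 rad.
With φ₁ = -67.26° = -1.173908 rad and θ = 321° = 5.602507 rad:
Applying the spherical law of cosines for sides, sin φ₂ = sin φ₁ cos δ + cos φ₁ sin δ cos θ = -0.575997, so φ₂ = -35.17°.
For the longitude increment, Δλ = atan2( sin θ sin δ cos φ₁, cos δ − sin φ₁ sin φ₂ ) = atan2(-0.141363, 0.282602) = -26.58°.
λ₂ = -147.61° + -26.58° = -174.19°.

latitude -35.17°, longitude -174.19°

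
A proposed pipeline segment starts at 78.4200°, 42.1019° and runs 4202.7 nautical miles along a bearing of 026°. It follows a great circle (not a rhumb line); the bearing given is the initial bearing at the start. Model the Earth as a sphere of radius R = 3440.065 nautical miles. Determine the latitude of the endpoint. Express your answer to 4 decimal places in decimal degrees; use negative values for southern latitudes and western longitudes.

δ = 4202.7/3440.065 = 1.221692 rad (69.9978°).
With φ₁ = 78.4200° = 1.368687 rad and θ = 26° = 0.453786 rad:
sin φ₂ = sin φ₁ cos δ + cos φ₁ sin δ cos θ = (0.979645)(0.342056) + (0.200736)(0.939679)(0.898794) = 0.504631
φ₂ = asin(0.504631) = 0.528955 rad = 30.3069°.
Δλ = atan2( sin θ sin δ cos φ₁ , cos δ − sin φ₁ sin φ₂ ) = atan2(0.082689, -0.152303) = 2.644200 rad = 151.5015°.
λ₂ = 42.1019° + 151.5015° = 193.6034°, normalized to (−180°, 180°] → -166.3966°.

latitude 30.3069°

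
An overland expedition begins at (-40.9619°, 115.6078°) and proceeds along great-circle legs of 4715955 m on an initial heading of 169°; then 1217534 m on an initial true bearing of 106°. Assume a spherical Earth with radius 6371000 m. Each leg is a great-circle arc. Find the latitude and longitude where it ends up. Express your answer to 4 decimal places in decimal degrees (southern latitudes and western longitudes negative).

latitude -77.2619°, longitude -142.3163°

Apply the spherical direct solution leg by leg, carrying full precision between legs.
Leg 1: from (-40.9619°, 115.6078°), δ = 4715955/6371000 = 0.740222 rad, θ = 169° → φ = -79.7247°, λ = 161.7825°.
Leg 2: from (-79.7247°, 161.7825°), δ = 1217534/6371000 = 0.191106 rad, θ = 106° → φ = -77.2619°, λ = -142.3163°.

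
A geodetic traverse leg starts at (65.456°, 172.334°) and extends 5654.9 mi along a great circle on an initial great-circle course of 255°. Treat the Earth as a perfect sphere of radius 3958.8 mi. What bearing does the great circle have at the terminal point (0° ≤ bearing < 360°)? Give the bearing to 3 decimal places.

final bearing 203.662°

The arc subtends δ = 5654.9/3958.8 = 1.428438 rad at the centre.
Start latitude φ₁ = 1.142423 rad; initial bearing θ = 4.450590 rad.
sin φ₂ = sin φ₁ cos δ + cos φ₁ sin δ cos θ = (0.909643)(0.141878) + (0.415392)(0.989884)(-0.258819) = 0.022635
φ₂ = asin(0.022635) = 0.022636 rad = 1.297°.
Δλ = atan2( sin θ sin δ cos φ₁ , cos δ − sin φ₁ sin φ₂ ) = atan2(-0.397179, 0.121289) = -1.274415 rad = -73.019°.
Hence λ₂ = 172.334° + -73.019° = 99.315°.
The forward bearing on arrival equals the back-azimuth from the destination plus 180°.
Back-azimuth from P₂ (1.297°, 99.315°) to P₁ (65.456°, 172.334°), with Δλ' = λ₁ − λ₂ = 73.019°: atan2( sin Δλ' cos φ₁ , cos φ₂ sin φ₁ − sin φ₂ cos φ₁ cos Δλ' ) = 23.662°.
Final bearing = (23.662° + 180°) mod 360° = 203.662°.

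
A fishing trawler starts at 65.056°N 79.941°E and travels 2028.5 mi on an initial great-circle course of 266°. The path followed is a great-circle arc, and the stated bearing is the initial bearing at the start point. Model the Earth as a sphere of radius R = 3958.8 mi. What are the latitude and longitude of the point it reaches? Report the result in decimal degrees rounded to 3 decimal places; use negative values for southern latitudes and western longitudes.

latitude 50.882°, longitude 29.120°

The arc subtends δ = 2028.5/3958.8 = 0.512403 rad at the centre.
Start latitude φ₁ = 1.135441 rad; initial bearing θ = 4.642576 rad.
Destination latitude: φ₂ = arcsin( sin φ₁ cos δ + cos φ₁ sin δ cos θ ) = arcsin(0.775846) = 50.882°.
Then Δλ = atan2(-0.206260, 0.168093) = -0.887001 rad, from sin θ sin δ cos φ₁ over cos δ − sin φ₁ sin φ₂.
λ₂ = 79.941° + -50.821° = 29.120°.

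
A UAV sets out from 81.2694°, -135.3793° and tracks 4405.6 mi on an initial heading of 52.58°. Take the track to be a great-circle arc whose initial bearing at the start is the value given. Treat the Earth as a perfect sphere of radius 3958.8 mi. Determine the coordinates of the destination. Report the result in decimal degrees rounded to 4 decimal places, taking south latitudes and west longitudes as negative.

The arc subtends δ = 4405.6/3958.8 = 1.112862 rad at the centre.
Start latitude φ₁ = 1.418419 rad; initial bearing θ = 0.917694 rad.
Applying the spherical law of cosines for sides, sin φ₂ = sin φ₁ cos δ + cos φ₁ sin δ cos θ = 0.519705, so φ₂ = 31.3125°.
Then Δλ = atan2(0.108130, -0.071587) = 2.155593 rad, from sin θ sin δ cos φ₁ over cos δ − sin φ₁ sin φ₂.
Hence λ₂ = -135.3793° + 123.5064° = -11.8729°.

latitude 31.3125°, longitude -11.8729°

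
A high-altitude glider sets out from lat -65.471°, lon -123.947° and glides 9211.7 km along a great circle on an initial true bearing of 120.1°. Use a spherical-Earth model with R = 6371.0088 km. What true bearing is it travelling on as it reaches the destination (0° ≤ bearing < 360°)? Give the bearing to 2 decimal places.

Central angle δ = d/R = 1.445878 rad.
Converting: φ₁ = -1.142685 rad, θ = 2.096140 rad.
Destination latitude: φ₂ = arcsin( sin φ₁ cos δ + cos φ₁ sin δ cos θ ) = arcsin(-0.319931) = -18.659°.
Then Δλ = atan2(0.356372, -0.166464) = 2.007785 rad, from sin θ sin δ cos φ₁ over cos δ − sin φ₁ sin φ₂.
λ₂ = -123.947° + 115.038° = -8.909°.
The forward bearing on arrival equals the back-azimuth from the destination plus 180°.
Back-azimuth from P₂ (-18.66°, -8.91°) to P₁ (-65.47°, -123.95°), with Δλ' = λ₁ − λ₂ = -115.04°: atan2( sin Δλ' cos φ₁ , cos φ₂ sin φ₁ − sin φ₂ cos φ₁ cos Δλ' ) = 202.28°.
Final bearing = (202.28° + 180°) mod 360° = 22.28°.

final bearing 22.28°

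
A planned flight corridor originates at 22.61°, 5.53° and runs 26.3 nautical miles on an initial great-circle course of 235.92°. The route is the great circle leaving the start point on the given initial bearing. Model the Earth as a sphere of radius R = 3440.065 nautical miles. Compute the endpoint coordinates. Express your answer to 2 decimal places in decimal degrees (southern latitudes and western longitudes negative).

Angular distance δ = d/R = 26.3 / 3440.065 = 0.007645 rad.
With φ₁ = 22.61° = 0.394619 rad and θ = 235.92° = 4.117581 rad:
sin φ₂ = sin φ₁ cos δ + cos φ₁ sin δ cos θ = (0.384456)(0.999971) + (0.923143)(0.007645)(-0.560350) = 0.380491
φ₂ = asin(0.380491) = 0.390327 rad = 22.36°.
Then Δλ = atan2(-0.005845, 0.853689) = -0.006847 rad, from sin θ sin δ cos φ₁ over cos δ − sin φ₁ sin φ₂.
λ₂ = 5.53° + -0.39° = 5.14°.

latitude 22.36°, longitude 5.14°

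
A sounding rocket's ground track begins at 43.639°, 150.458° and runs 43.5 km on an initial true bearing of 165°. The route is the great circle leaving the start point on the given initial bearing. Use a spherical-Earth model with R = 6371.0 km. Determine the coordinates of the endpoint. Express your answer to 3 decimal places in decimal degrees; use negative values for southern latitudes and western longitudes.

latitude 43.261°, longitude 150.597°

Angular distance δ = d/R = 43.5 / 6371 = 0.006828 rad.
With φ₁ = 43.639° = 0.761644 rad and θ = 165° = 2.879793 rad:
Destination latitude: φ₂ = arcsin( sin φ₁ cos δ + cos φ₁ sin δ cos θ ) = arcsin(0.685323) = 43.261°.
For the longitude increment, Δλ = atan2( sin θ sin δ cos φ₁, cos δ − sin φ₁ sin φ₂ ) = atan2(0.001279, 0.527027) = 0.139°.
λ₂ = 150.458° + 0.139° = 150.597°.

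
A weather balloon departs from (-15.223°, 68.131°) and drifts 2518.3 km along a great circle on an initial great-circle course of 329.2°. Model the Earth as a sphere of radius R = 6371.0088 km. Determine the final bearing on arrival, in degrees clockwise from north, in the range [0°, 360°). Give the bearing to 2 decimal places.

final bearing 330.29°

Central angle δ = d/R = 0.395275 rad.
Converting: φ₁ = -0.265691 rad, θ = 5.745624 rad.
Applying the spherical law of cosines for sides, sin φ₂ = sin φ₁ cos δ + cos φ₁ sin δ cos θ = 0.076818, so φ₂ = 4.406°.
Then Δλ = atan2(-0.190250, 0.943061) = -0.199065 rad, from sin θ sin δ cos φ₁ over cos δ − sin φ₁ sin φ₂.
λ₂ = λ₁ + Δλ = 56.725°.
The forward bearing on arrival equals the back-azimuth from the destination plus 180°.
Back-azimuth from P₂ (4.41°, 56.73°) to P₁ (-15.22°, 68.13°), with Δλ' = λ₁ − λ₂ = 11.41°: atan2( sin Δλ' cos φ₁ , cos φ₂ sin φ₁ − sin φ₂ cos φ₁ cos Δλ' ) = 150.29°.
Final bearing = (150.29° + 180°) mod 360° = 330.29°.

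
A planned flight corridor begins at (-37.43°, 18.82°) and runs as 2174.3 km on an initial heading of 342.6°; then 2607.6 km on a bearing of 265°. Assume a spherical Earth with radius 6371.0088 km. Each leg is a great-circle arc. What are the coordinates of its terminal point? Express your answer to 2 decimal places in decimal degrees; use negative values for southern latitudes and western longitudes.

Apply the spherical direct solution leg by leg, carrying full precision between legs.
Leg 1: from (-37.43°, 18.82°), δ = 2174.3/6371.0088 = 0.341280 rad, θ = 342.6° → φ = -18.61°, λ = 12.76°.
Leg 2: from (-18.61°, 12.76°), δ = 2607.6/6371.0088 = 0.409292 rad, θ = 265° → φ = -19.00°, λ = -12.03°.

latitude -19.00°, longitude -12.03°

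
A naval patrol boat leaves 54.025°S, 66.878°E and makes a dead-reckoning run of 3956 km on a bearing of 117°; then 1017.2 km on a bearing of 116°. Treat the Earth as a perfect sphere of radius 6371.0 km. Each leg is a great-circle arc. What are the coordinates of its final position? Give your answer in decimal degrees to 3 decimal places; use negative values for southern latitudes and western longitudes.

latitude -57.519°, longitude 145.319°

Apply the spherical direct solution leg by leg, carrying full precision between legs.
Leg 1: from (-54.025°, 66.878°), δ = 3956/6371 = 0.620939 rad, θ = 117° → φ = -54.426°, λ = 129.887°.
Leg 2: from (-54.426°, 129.887°), δ = 1017.2/6371 = 0.159661 rad, θ = 116° → φ = -57.519°, λ = 145.319°.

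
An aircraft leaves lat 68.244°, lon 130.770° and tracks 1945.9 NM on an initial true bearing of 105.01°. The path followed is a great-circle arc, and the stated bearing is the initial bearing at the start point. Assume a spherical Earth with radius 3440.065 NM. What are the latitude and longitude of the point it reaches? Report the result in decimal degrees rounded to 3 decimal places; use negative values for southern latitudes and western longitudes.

Angular distance δ = d/R = 1945.9 / 3440.065 = 0.565658 rad.
Start latitude φ₁ = 1.191082 rad; initial bearing θ = 1.832770 rad.
Applying the spherical law of cosines for sides, sin φ₂ = sin φ₁ cos δ + cos φ₁ sin δ cos θ = 0.732651, so φ₂ = 47.109°.
Δλ = atan2( sin θ sin δ cos φ₁ , cos δ − sin φ₁ sin φ₂ ) = atan2(0.191882, 0.163771) = 0.864275 rad = 49.519°.
λ₂ = 130.770° + 49.519° = 180.289°, normalized to (−180°, 180°] → -179.711°.

latitude 47.109°, longitude -179.711°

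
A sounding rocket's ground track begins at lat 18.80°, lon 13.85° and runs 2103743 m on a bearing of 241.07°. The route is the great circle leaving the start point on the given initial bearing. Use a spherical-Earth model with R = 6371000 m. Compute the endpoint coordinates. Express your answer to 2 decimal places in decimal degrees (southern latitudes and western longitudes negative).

latitude 9.00°, longitude -2.85°

Central angle δ = d/R = 0.330206 rad.
With φ₁ = 18.80° = 0.328122 rad and θ = 241.07° = 4.207465 rad:
Applying the spherical law of cosines for sides, sin φ₂ = sin φ₁ cos δ + cos φ₁ sin δ cos θ = 0.156376, so φ₂ = 9.00°.
Δλ = atan2( sin θ sin δ cos φ₁ , cos δ − sin φ₁ sin φ₂ ) = atan2(-0.268637, 0.895581) = -0.291419 rad = -16.70°.
Hence λ₂ = 13.85° + -16.70° = -2.85°.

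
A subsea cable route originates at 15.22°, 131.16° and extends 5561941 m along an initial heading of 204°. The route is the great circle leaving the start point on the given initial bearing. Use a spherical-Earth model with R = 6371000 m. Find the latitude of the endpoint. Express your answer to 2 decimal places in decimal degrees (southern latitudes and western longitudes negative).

latitude -30.45°

The arc subtends δ = 5561941/6371000 = 0.873009 rad at the centre.
Start latitude φ₁ = 0.265639 rad; initial bearing θ = 3.560472 rad.
Applying the spherical law of cosines for sides, sin φ₂ = sin φ₁ cos δ + cos φ₁ sin δ cos θ = -0.506786, so φ₂ = -30.45°.
For the longitude increment, Δλ = atan2( sin θ sin δ cos φ₁, cos δ − sin φ₁ sin φ₂ ) = atan2(-0.300737, 0.775568) = -21.19°.
Hence λ₂ = 131.16° + -21.19° = 109.97°.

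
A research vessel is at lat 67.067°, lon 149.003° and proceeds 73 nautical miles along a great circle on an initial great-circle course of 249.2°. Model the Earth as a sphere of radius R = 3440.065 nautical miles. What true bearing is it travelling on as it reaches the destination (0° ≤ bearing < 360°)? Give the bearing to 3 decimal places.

final bearing 246.567°

The arc subtends δ = 73/3440.065 = 0.021221 rad at the centre.
Converting: φ₁ = 1.170540 rad, θ = 4.349360 rad.
sin φ₂ = sin φ₁ cos δ + cos φ₁ sin δ cos θ = (0.920961)(0.999775) + (0.389654)(0.021219)(-0.355107) = 0.917818
φ₂ = asin(0.917818) = 1.162548 rad = 66.609°.
Then Δλ = atan2(-0.007729, 0.154500) = -0.049985 rad, from sin θ sin δ cos φ₁ over cos δ − sin φ₁ sin φ₂.
Hence λ₂ = 149.003° + -2.864° = 146.139°.
The forward bearing on arrival equals the back-azimuth from the destination plus 180°.
Back-azimuth from P₂ (66.609°, 146.139°) to P₁ (67.067°, 149.003°), with Δλ' = λ₁ − λ₂ = 2.864°: atan2( sin Δλ' cos φ₁ , cos φ₂ sin φ₁ − sin φ₂ cos φ₁ cos Δλ' ) = 66.567°.
Final bearing = (66.567° + 180°) mod 360° = 246.567°.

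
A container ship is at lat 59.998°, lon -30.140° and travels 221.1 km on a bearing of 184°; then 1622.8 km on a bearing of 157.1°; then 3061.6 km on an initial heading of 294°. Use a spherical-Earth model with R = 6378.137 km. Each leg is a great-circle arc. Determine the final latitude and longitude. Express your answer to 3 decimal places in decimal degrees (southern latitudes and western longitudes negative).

Apply the spherical direct solution leg by leg, carrying full precision between legs.
Leg 1: from (59.998°, -30.140°), δ = 221.1/6378.137 = 0.034665 rad, θ = 184° → φ = 58.016°, λ = -30.402°.
Leg 2: from (58.016°, -30.402°), δ = 1622.8/6378.137 = 0.254432 rad, θ = 157.1° → φ = 44.273°, λ = -22.540°.
Leg 3: from (44.273°, -22.540°), δ = 3061.6/6378.137 = 0.480015 rad, θ = 294° → φ = 48.910°, λ = -62.472°.

latitude 48.910°, longitude -62.472°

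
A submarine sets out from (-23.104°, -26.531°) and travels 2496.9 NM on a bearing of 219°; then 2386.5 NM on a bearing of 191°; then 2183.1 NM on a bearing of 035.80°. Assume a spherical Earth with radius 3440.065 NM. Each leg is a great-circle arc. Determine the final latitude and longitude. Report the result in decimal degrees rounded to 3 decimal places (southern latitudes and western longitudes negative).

latitude -47.762°, longitude -121.290°

Apply the spherical direct solution leg by leg, carrying full precision between legs.
Leg 1: from (-23.104°, -26.531°), δ = 2496.9/3440.065 = 0.725829 rad, θ = 219° → φ = -50.171°, λ = -67.236°.
Leg 2: from (-50.171°, -67.236°), δ = 2386.5/3440.065 = 0.693737 rad, θ = 191° → φ = -82.966°, λ = -152.349°.
Leg 3: from (-82.966°, -152.349°), δ = 2183.1/3440.065 = 0.634610 rad, θ = 35.8° → φ = -47.762°, λ = -121.290°.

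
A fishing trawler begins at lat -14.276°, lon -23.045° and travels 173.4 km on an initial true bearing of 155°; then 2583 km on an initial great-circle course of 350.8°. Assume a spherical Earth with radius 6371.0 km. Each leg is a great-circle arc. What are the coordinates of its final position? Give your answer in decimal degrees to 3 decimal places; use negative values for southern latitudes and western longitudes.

latitude 7.259°, longitude -26.005°

Apply the spherical direct solution leg by leg, carrying full precision between legs.
Leg 1: from (-14.276°, -23.045°), δ = 173.4/6371 = 0.027217 rad, θ = 155° → φ = -15.688°, λ = -22.361°.
Leg 2: from (-15.688°, -22.361°), δ = 2583/6371 = 0.405431 rad, θ = 350.8° → φ = 7.259°, λ = -26.005°.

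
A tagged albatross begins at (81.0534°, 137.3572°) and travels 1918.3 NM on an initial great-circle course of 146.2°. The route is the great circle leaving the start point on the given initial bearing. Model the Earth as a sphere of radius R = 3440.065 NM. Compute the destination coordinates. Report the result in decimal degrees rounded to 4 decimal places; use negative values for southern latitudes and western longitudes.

Angular distance δ = d/R = 1918.3 / 3440.065 = 0.557635 rad.
Start latitude φ₁ = 1.414649 rad; initial bearing θ = 2.551671 rad.
sin φ₂ = sin φ₁ cos δ + cos φ₁ sin δ cos θ = (0.987834)(0.848509) + (0.155514)(0.529181)(-0.830984) = 0.769800
φ₂ = asin(0.769800) = 0.878528 rad = 50.3359°.
For the longitude increment, Δλ = atan2( sin θ sin δ cos φ₁, cos δ − sin φ₁ sin φ₂ ) = atan2(0.045780, 0.088075) = 27.4650°.
Hence λ₂ = 137.3572° + 27.4650° = 164.8222°.

latitude 50.3359°, longitude 164.8222°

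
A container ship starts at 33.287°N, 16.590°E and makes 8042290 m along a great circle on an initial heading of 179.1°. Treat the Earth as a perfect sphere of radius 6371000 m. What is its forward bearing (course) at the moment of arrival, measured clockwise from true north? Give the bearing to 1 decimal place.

final bearing 179.0°

δ = 8042290/6371000 = 1.262328 rad (72.3261°).
Converting: φ₁ = 0.580968 rad, θ = 3.125885 rad.
sin φ₂ = sin φ₁ cos δ + cos φ₁ sin δ cos θ = (0.548833)(0.303600) + (0.835932)(0.952800)(-0.999877) = -0.629752
φ₂ = asin(-0.629752) = -0.681233 rad = -39.032°.
For the longitude increment, Δλ = atan2( sin θ sin δ cos φ₁, cos δ − sin φ₁ sin φ₂ ) = atan2(0.012510, 0.649228) = 1.104°.
Hence λ₂ = 16.590° + 1.104° = 17.694°.
The forward bearing on arrival equals the back-azimuth from the destination plus 180°.
Back-azimuth from P₂ (-39.0°, 17.7°) to P₁ (33.3°, 16.6°), with Δλ' = λ₁ − λ₂ = -1.1°: atan2( sin Δλ' cos φ₁ , cos φ₂ sin φ₁ − sin φ₂ cos φ₁ cos Δλ' ) = 359.0°.
Final bearing = (359.0° + 180°) mod 360° = 179.0°.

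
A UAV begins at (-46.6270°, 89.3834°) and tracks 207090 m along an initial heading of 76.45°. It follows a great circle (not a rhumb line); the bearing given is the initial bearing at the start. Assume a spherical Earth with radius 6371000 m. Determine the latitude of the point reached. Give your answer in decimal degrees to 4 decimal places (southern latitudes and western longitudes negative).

The arc subtends δ = 207090/6371000 = 0.032505 rad at the centre.
Converting: φ₁ = -0.813795 rad, θ = 1.334304 rad.
Destination latitude: φ₂ = arcsin( sin φ₁ cos δ + cos φ₁ sin δ cos θ ) = arcsin(-0.721285) = -46.1607°.
For the longitude increment, Δλ = atan2( sin θ sin δ cos φ₁, cos δ − sin φ₁ sin φ₂ ) = atan2(0.021698, 0.475171) = 2.6145°.
Hence λ₂ = 89.3834° + 2.6145° = 91.9979°.

latitude -46.1607°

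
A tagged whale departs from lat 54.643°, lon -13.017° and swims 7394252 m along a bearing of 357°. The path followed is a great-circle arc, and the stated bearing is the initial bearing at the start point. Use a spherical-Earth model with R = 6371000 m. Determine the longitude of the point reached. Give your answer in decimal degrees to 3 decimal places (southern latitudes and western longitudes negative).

The arc subtends δ = 7394252/6371000 = 1.160611 rad at the centre.
With φ₁ = 54.643° = 0.953700 rad and θ = 357° = 6.230825 rad:
Applying the spherical law of cosines for sides, sin φ₂ = sin φ₁ cos δ + cos φ₁ sin δ cos θ = 0.855169, so φ₂ = 58.778°.
Δλ = atan2( sin θ sin δ cos φ₁ , cos δ − sin φ₁ sin φ₂ ) = atan2(-0.027773, -0.298664) = -3.048869 rad = -174.687°.
λ₂ = -13.017° + -174.687° = -187.704°, normalized to (−180°, 180°] → 172.296°.

longitude 172.296°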